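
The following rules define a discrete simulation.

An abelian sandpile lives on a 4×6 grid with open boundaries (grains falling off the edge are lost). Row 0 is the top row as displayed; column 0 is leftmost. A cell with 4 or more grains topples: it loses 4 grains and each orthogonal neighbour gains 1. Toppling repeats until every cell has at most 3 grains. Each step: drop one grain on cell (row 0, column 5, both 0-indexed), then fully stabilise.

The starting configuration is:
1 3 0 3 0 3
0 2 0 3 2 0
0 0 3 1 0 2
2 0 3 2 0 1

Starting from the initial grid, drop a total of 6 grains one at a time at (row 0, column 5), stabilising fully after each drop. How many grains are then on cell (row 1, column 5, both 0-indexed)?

step 0: 1 3 0 3 0 3
0 2 0 3 2 0
0 0 3 1 0 2
2 0 3 2 0 1
step 1: 1 3 0 3 1 0
0 2 0 3 2 1
0 0 3 1 0 2
2 0 3 2 0 1
step 2: 1 3 0 3 1 1
0 2 0 3 2 1
0 0 3 1 0 2
2 0 3 2 0 1
step 3: 1 3 0 3 1 2
0 2 0 3 2 1
0 0 3 1 0 2
2 0 3 2 0 1
step 4: 1 3 0 3 1 3
0 2 0 3 2 1
0 0 3 1 0 2
2 0 3 2 0 1
step 5: 1 3 0 3 2 0
0 2 0 3 2 2
0 0 3 1 0 2
2 0 3 2 0 1
step 6: 1 3 0 3 2 1
0 2 0 3 2 2
0 0 3 1 0 2
2 0 3 2 0 1

2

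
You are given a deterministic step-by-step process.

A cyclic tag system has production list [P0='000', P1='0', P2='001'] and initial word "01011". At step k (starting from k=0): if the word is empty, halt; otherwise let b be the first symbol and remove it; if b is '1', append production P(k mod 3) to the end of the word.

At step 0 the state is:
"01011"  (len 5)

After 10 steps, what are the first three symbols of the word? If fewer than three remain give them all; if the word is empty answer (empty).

(empty)

0) "01011"  (len 5)
1) "1011"  (len 4)
2) "0110"  (len 4)
3) "110"  (len 3)
4) "10000"  (len 5)
5) "00000"  (len 5)
6) "0000"  (len 4)
7) "000"  (len 3)
8) "00"  (len 2)
9) "0"  (len 1)
10) (halted — word empty)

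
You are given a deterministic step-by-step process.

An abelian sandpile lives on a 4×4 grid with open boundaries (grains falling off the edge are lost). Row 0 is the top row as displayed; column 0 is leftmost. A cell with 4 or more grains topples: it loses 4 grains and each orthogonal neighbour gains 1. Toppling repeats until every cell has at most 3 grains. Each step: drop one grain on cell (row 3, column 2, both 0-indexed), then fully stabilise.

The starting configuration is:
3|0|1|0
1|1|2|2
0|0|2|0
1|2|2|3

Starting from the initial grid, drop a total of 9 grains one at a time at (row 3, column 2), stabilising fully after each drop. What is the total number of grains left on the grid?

[0] 3|0|1|0
1|1|2|2
0|0|2|0
1|2|2|3
[1] 3|0|1|0
1|1|2|2
0|0|2|0
1|2|3|3
[2] 3|0|1|0
1|1|2|2
0|0|3|1
1|3|1|0
[3] 3|0|1|0
1|1|2|2
0|0|3|1
1|3|2|0
[4] 3|0|1|0
1|1|2|2
0|0|3|1
1|3|3|0
[5] 3|0|1|0
1|1|3|2
0|2|0|2
2|0|2|1
[6] 3|0|1|0
1|1|3|2
0|2|0|2
2|0|3|1
[7] 3|0|1|0
1|1|3|2
0|2|1|2
2|1|0|2
[8] 3|0|1|0
1|1|3|2
0|2|1|2
2|1|1|2
[9] 3|0|1|0
1|1|3|2
0|2|1|2
2|1|2|2

23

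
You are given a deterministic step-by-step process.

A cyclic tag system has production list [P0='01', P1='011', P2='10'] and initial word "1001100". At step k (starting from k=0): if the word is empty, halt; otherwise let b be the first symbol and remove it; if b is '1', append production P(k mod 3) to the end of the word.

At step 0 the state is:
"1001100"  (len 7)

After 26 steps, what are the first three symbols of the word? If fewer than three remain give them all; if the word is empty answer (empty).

100

t=0: "1001100"  (len 7)
t=1: "00110001"  (len 8)
t=2: "0110001"  (len 7)
t=3: "110001"  (len 6)
t=4: "1000101"  (len 7)
t=5: "000101011"  (len 9)
t=6: "00101011"  (len 8)
t=7: "0101011"  (len 7)
t=8: "101011"  (len 6)
t=9: "0101110"  (len 7)
t=10: "101110"  (len 6)
t=11: "01110011"  (len 8)
t=12: "1110011"  (len 7)
t=13: "11001101"  (len 8)
t=14: "1001101011"  (len 10)
t=15: "00110101110"  (len 11)
t=16: "0110101110"  (len 10)
t=17: "110101110"  (len 9)
t=18: "1010111010"  (len 10)
t=19: "01011101001"  (len 11)
t=20: "1011101001"  (len 10)
t=21: "01110100110"  (len 11)
t=22: "1110100110"  (len 10)
t=23: "110100110011"  (len 12)
t=24: "1010011001110"  (len 13)
t=25: "01001100111001"  (len 14)
t=26: "1001100111001"  (len 13)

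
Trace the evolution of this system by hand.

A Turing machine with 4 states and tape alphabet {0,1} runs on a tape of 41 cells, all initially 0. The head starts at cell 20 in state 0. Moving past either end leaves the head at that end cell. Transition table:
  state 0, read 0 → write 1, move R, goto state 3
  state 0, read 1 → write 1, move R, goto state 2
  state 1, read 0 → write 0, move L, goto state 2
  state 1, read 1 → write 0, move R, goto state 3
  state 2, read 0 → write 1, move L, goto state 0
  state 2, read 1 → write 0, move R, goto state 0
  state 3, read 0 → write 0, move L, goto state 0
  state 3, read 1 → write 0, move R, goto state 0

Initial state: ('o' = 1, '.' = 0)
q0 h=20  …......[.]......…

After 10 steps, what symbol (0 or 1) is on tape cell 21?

0

t=0: q0 h=20  …......[.]......…
t=1: q3 h=21  ….....o[.]......…
t=2: q0 h=20  …......[o]......…
t=3: q2 h=21  ….....o[.]......…
t=4: q0 h=20  …......[o]o.....…
t=5: q2 h=21  ….....o[o]......…
t=6: q0 h=22  …....o.[.]......…
t=7: q3 h=23  …...o.o[.]......…
t=8: q0 h=22  …....o.[o]......…
t=9: q2 h=23  …...o.o[.]......…
t=10: q0 h=22  …....o.[o]o.....…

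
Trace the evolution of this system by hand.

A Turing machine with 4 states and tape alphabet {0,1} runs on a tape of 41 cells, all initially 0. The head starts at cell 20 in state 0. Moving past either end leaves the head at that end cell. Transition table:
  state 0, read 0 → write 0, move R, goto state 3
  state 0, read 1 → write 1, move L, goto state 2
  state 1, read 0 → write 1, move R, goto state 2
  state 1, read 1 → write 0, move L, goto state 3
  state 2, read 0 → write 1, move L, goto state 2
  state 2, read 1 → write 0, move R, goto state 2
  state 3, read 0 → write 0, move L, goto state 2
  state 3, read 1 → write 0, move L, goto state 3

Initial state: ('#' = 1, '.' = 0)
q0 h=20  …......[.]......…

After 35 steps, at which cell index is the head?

12

k=0  q0 h=20  …......[.]......…
k=1  q3 h=21  …......[.]......…
k=2  q2 h=20  …......[.]......…
k=3  q2 h=19  …......[.]#.....…
k=4  q2 h=18  …......[.]##....…
k=5  q2 h=17  …......[.]###...…
k=6  q2 h=16  …......[.]####..…
k=7  q2 h=15  …......[.]#####.…
k=8  q2 h=14  …......[.]######…
k=9  q2 h=13  …......[.]######…
k=10  q2 h=12  …......[.]######…
k=11  q2 h=11  …......[.]######…
k=12  q2 h=10  …......[.]######…
k=13  q2 h= 9  …......[.]######…
k=14  q2 h= 8  …......[.]######…
k=15  q2 h= 7  …......[.]######…
k=16  q2 h= 6  |......[.]######…
k=17  q2 h= 5  |.....[.]######…
k=18  q2 h= 4  |....[.]######…
k=19  q2 h= 3  |...[.]######…
k=20  q2 h= 2  |..[.]######…
k=21  q2 h= 1  |.[.]######…
k=22  q2 h= 0  |[.]######…
k=23  q2 h= 0  |[#]######…
k=24  q2 h= 1  |.[#]######…
k=25  q2 h= 2  |..[#]######…
k=26  q2 h= 3  |...[#]######…
k=27  q2 h= 4  |....[#]######…
k=28  q2 h= 5  |.....[#]######…
k=29  q2 h= 6  |......[#]######…
k=30  q2 h= 7  …......[#]######…
k=31  q2 h= 8  …......[#]######…
k=32  q2 h= 9  …......[#]######…
k=33  q2 h=10  …......[#]######…
k=34  q2 h=11  …......[#]######…
k=35  q2 h=12  …......[#]######…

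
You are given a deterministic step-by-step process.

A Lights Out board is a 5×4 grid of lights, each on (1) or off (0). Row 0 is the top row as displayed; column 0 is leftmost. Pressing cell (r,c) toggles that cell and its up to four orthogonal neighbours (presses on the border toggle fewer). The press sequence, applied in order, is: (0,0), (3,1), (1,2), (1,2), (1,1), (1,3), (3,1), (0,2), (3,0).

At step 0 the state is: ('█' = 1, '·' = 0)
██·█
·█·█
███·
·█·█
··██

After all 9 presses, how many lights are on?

k=0  ██·█
·█·█
███·
·█·█
··██
k=1  ···█
██·█
███·
·█·█
··██
k=2  ···█
██·█
█·█·
█·██
·███
k=3  ··██
█·█·
█···
█·██
·███
k=4  ···█
██·█
█·█·
█·██
·███
k=5  ·█·█
··██
███·
█·██
·███
k=6  ·█··
····
████
█·██
·███
k=7  ·█··
····
█·██
·█·█
··██
k=8  ··██
··█·
█·██
·█·█
··██
k=9  ··██
··█·
··██
█··█
█·██

10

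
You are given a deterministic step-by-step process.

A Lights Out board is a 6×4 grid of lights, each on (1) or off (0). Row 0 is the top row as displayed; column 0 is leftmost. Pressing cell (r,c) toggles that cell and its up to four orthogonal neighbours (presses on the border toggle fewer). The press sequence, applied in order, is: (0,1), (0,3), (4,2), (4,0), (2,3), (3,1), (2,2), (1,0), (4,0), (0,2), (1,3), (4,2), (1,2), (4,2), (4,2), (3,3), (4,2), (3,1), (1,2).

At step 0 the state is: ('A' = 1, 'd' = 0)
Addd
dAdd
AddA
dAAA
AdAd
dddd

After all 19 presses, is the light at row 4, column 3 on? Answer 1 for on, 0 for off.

gen 0: Addd
dAdd
AddA
dAAA
AdAd
dddd
gen 1: dAAd
dddd
AddA
dAAA
AdAd
dddd
gen 2: dAdA
dddA
AddA
dAAA
AdAd
dddd
gen 3: dAdA
dddA
AddA
dAdA
AAdA
ddAd
gen 4: dAdA
dddA
AddA
AAdA
dddA
AdAd
gen 5: dAdA
dddd
AdAd
AAdd
dddA
AdAd
gen 6: dAdA
dddd
AAAd
ddAd
dAdA
AdAd
gen 7: dAdA
ddAd
AddA
dddd
dAdA
AdAd
gen 8: AAdA
AAAd
dddA
dddd
dAdA
AdAd
gen 9: AAdA
AAAd
dddA
Addd
AddA
ddAd
gen 10: AdAd
AAdd
dddA
Addd
AddA
ddAd
gen 11: AdAA
AAAA
dddd
Addd
AddA
ddAd
gen 12: AdAA
AAAA
dddd
AdAd
AAAd
dddd
gen 13: AddA
Addd
ddAd
AdAd
AAAd
dddd
gen 14: AddA
Addd
ddAd
Addd
AddA
ddAd
gen 15: AddA
Addd
ddAd
AdAd
AAAd
dddd
gen 16: AddA
Addd
ddAA
AddA
AAAA
dddd
gen 17: AddA
Addd
ddAA
AdAA
Addd
ddAd
gen 18: AddA
Addd
dAAA
dAdA
AAdd
ddAd
gen 19: AdAA
AAAA
dAdA
dAdA
AAdd
ddAd

0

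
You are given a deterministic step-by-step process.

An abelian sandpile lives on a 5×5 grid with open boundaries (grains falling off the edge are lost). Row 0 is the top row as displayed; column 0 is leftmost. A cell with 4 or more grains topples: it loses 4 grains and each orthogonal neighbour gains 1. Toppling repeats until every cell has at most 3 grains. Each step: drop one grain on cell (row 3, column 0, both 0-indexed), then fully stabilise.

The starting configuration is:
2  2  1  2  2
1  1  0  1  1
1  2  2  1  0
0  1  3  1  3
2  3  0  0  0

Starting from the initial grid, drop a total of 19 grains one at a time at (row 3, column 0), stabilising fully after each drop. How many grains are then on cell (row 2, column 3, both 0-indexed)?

2

step 0: 2  2  1  2  2
1  1  0  1  1
1  2  2  1  0
0  1  3  1  3
2  3  0  0  0
step 1: 2  2  1  2  2
1  1  0  1  1
1  2  2  1  0
1  1  3  1  3
2  3  0  0  0
step 2: 2  2  1  2  2
1  1  0  1  1
1  2  2  1  0
2  1  3  1  3
2  3  0  0  0
step 3: 2  2  1  2  2
1  1  0  1  1
1  2  2  1  0
3  1  3  1  3
2  3  0  0  0
step 4: 2  2  1  2  2
1  1  0  1  1
2  2  2  1  0
0  2  3  1  3
3  3  0  0  0
step 5: 2  2  1  2  2
1  1  0  1  1
2  2  2  1  0
1  2  3  1  3
3  3  0  0  0
step 6: 2  2  1  2  2
1  1  0  1  1
2  2  2  1  0
2  2  3  1  3
3  3  0  0  0
step 7: 2  2  1  2  2
1  1  0  1  1
2  2  2  1  0
3  2  3  1  3
3  3  0  0  0
step 8: 2  2  1  2  2
1  1  0  1  1
3  3  3  1  0
2  1  0  2  3
1  1  2  0  0
step 9: 2  2  1  2  2
1  1  0  1  1
3  3  3  1  0
3  1  0  2  3
1  1  2  0  0
step 10: 2  2  1  2  2
2  2  1  1  1
1  1  0  2  0
1  3  1  2  3
2  1  2  0  0
step 11: 2  2  1  2  2
2  2  1  1  1
1  1  0  2  0
2  3  1  2  3
2  1  2  0  0
step 12: 2  2  1  2  2
2  2  1  1  1
1  1  0  2  0
3  3  1  2  3
2  1  2  0  0
step 13: 2  2  1  2  2
2  2  1  1  1
2  2  0  2  0
1  0  2  2  3
3  2  2  0  0
step 14: 2  2  1  2  2
2  2  1  1  1
2  2  0  2  0
2  0  2  2  3
3  2  2  0  0
step 15: 2  2  1  2  2
2  2  1  1  1
2  2  0  2  0
3  0  2  2  3
3  2  2  0  0
step 16: 2  2  1  2  2
2  2  1  1  1
3  2  0  2  0
1  1  2  2  3
0  3  2  0  0
step 17: 2  2  1  2  2
2  2  1  1  1
3  2  0  2  0
2  1  2  2  3
0  3  2  0  0
step 18: 2  2  1  2  2
2  2  1  1  1
3  2  0  2  0
3  1  2  2  3
0  3  2  0  0
step 19: 2  2  1  2  2
3  2  1  1  1
0  3  0  2  0
1  2  2  2  3
1  3  2  0  0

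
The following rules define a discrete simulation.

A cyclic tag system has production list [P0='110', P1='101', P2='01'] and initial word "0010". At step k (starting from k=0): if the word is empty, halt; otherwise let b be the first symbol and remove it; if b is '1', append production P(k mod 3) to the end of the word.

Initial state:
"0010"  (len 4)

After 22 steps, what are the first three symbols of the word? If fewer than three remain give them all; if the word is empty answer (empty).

110

[0] "0010"  (len 4)
[1] "010"  (len 3)
[2] "10"  (len 2)
[3] "001"  (len 3)
[4] "01"  (len 2)
[5] "1"  (len 1)
[6] "01"  (len 2)
[7] "1"  (len 1)
[8] "101"  (len 3)
[9] "0101"  (len 4)
[10] "101"  (len 3)
[11] "01101"  (len 5)
[12] "1101"  (len 4)
[13] "101110"  (len 6)
[14] "01110101"  (len 8)
[15] "1110101"  (len 7)
[16] "110101110"  (len 9)
[17] "10101110101"  (len 11)
[18] "010111010101"  (len 12)
[19] "10111010101"  (len 11)
[20] "0111010101101"  (len 13)
[21] "111010101101"  (len 12)
[22] "11010101101110"  (len 14)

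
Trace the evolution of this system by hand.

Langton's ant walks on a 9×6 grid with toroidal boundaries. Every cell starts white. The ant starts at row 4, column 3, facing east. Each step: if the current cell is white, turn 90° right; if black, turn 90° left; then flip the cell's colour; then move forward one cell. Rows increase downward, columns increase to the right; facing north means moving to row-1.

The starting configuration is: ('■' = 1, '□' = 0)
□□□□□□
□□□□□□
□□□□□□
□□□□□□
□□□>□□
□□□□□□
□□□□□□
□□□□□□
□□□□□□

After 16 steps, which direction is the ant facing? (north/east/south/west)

east

k=0  □□□□□□
□□□□□□
□□□□□□
□□□□□□
□□□>□□
□□□□□□
□□□□□□
□□□□□□
□□□□□□
k=1  □□□□□□
□□□□□□
□□□□□□
□□□□□□
□□□■□□
□□□v□□
□□□□□□
□□□□□□
□□□□□□
k=2  □□□□□□
□□□□□□
□□□□□□
□□□□□□
□□□■□□
□□<■□□
□□□□□□
□□□□□□
□□□□□□
k=3  □□□□□□
□□□□□□
□□□□□□
□□□□□□
□□^■□□
□□■■□□
□□□□□□
□□□□□□
□□□□□□
k=4  □□□□□□
□□□□□□
□□□□□□
□□□□□□
□□■>□□
□□■■□□
□□□□□□
□□□□□□
□□□□□□
k=5  □□□□□□
□□□□□□
□□□□□□
□□□^□□
□□■□□□
□□■■□□
□□□□□□
□□□□□□
□□□□□□
k=6  □□□□□□
□□□□□□
□□□□□□
□□□■>□
□□■□□□
□□■■□□
□□□□□□
□□□□□□
□□□□□□
k=7  □□□□□□
□□□□□□
□□□□□□
□□□■■□
□□■□v□
□□■■□□
□□□□□□
□□□□□□
□□□□□□
k=8  □□□□□□
□□□□□□
□□□□□□
□□□■■□
□□■<■□
□□■■□□
□□□□□□
□□□□□□
□□□□□□
k=9  □□□□□□
□□□□□□
□□□□□□
□□□^■□
□□■■■□
□□■■□□
□□□□□□
□□□□□□
□□□□□□
k=10  □□□□□□
□□□□□□
□□□□□□
□□<□■□
□□■■■□
□□■■□□
□□□□□□
□□□□□□
□□□□□□
k=11  □□□□□□
□□□□□□
□□^□□□
□□■□■□
□□■■■□
□□■■□□
□□□□□□
□□□□□□
□□□□□□
k=12  □□□□□□
□□□□□□
□□■>□□
□□■□■□
□□■■■□
□□■■□□
□□□□□□
□□□□□□
□□□□□□
k=13  □□□□□□
□□□□□□
□□■■□□
□□■v■□
□□■■■□
□□■■□□
□□□□□□
□□□□□□
□□□□□□
k=14  □□□□□□
□□□□□□
□□■■□□
□□<■■□
□□■■■□
□□■■□□
□□□□□□
□□□□□□
□□□□□□
k=15  □□□□□□
□□□□□□
□□■■□□
□□□■■□
□□v■■□
□□■■□□
□□□□□□
□□□□□□
□□□□□□
k=16  □□□□□□
□□□□□□
□□■■□□
□□□■■□
□□□>■□
□□■■□□
□□□□□□
□□□□□□
□□□□□□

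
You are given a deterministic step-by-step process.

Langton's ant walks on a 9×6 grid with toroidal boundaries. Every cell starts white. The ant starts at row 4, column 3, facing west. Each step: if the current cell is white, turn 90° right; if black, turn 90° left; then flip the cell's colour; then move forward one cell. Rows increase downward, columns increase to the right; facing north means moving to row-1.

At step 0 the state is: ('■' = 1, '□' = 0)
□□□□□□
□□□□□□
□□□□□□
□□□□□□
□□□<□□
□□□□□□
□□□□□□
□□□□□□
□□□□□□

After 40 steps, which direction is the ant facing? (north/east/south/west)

t=0: □□□□□□
□□□□□□
□□□□□□
□□□□□□
□□□<□□
□□□□□□
□□□□□□
□□□□□□
□□□□□□
t=1: □□□□□□
□□□□□□
□□□□□□
□□□^□□
□□□■□□
□□□□□□
□□□□□□
□□□□□□
□□□□□□
t=2: □□□□□□
□□□□□□
□□□□□□
□□□■>□
□□□■□□
□□□□□□
□□□□□□
□□□□□□
□□□□□□
t=3: □□□□□□
□□□□□□
□□□□□□
□□□■■□
□□□■v□
□□□□□□
□□□□□□
□□□□□□
□□□□□□
t=4: □□□□□□
□□□□□□
□□□□□□
□□□■■□
□□□<■□
□□□□□□
□□□□□□
□□□□□□
□□□□□□
t=5: □□□□□□
□□□□□□
□□□□□□
□□□■■□
□□□□■□
□□□v□□
□□□□□□
□□□□□□
□□□□□□
t=6: □□□□□□
□□□□□□
□□□□□□
□□□■■□
□□□□■□
□□<■□□
□□□□□□
□□□□□□
□□□□□□
t=7: □□□□□□
□□□□□□
□□□□□□
□□□■■□
□□^□■□
□□■■□□
□□□□□□
□□□□□□
□□□□□□
t=8: □□□□□□
□□□□□□
□□□□□□
□□□■■□
□□■>■□
□□■■□□
□□□□□□
□□□□□□
□□□□□□
t=9: □□□□□□
□□□□□□
□□□□□□
□□□■■□
□□■■■□
□□■v□□
□□□□□□
□□□□□□
□□□□□□
t=10: □□□□□□
□□□□□□
□□□□□□
□□□■■□
□□■■■□
□□■□>□
□□□□□□
□□□□□□
□□□□□□
t=11: □□□□□□
□□□□□□
□□□□□□
□□□■■□
□□■■■□
□□■□■□
□□□□v□
□□□□□□
□□□□□□
t=12: □□□□□□
□□□□□□
□□□□□□
□□□■■□
□□■■■□
□□■□■□
□□□<■□
□□□□□□
□□□□□□
t=13: □□□□□□
□□□□□□
□□□□□□
□□□■■□
□□■■■□
□□■^■□
□□□■■□
□□□□□□
□□□□□□
t=14: □□□□□□
□□□□□□
□□□□□□
□□□■■□
□□■■■□
□□■■>□
□□□■■□
□□□□□□
□□□□□□
t=15: □□□□□□
□□□□□□
□□□□□□
□□□■■□
□□■■^□
□□■■□□
□□□■■□
□□□□□□
□□□□□□
t=16: □□□□□□
□□□□□□
□□□□□□
□□□■■□
□□■<□□
□□■■□□
□□□■■□
□□□□□□
□□□□□□
t=17: □□□□□□
□□□□□□
□□□□□□
□□□■■□
□□■□□□
□□■v□□
□□□■■□
□□□□□□
□□□□□□
t=18: □□□□□□
□□□□□□
□□□□□□
□□□■■□
□□■□□□
□□■□>□
□□□■■□
□□□□□□
□□□□□□
t=19: □□□□□□
□□□□□□
□□□□□□
□□□■■□
□□■□□□
□□■□■□
□□□■v□
□□□□□□
□□□□□□
t=20: □□□□□□
□□□□□□
□□□□□□
□□□■■□
□□■□□□
□□■□■□
□□□■□>
□□□□□□
□□□□□□
t=21: □□□□□□
□□□□□□
□□□□□□
□□□■■□
□□■□□□
□□■□■□
□□□■□■
□□□□□v
□□□□□□
t=22: □□□□□□
□□□□□□
□□□□□□
□□□■■□
□□■□□□
□□■□■□
□□□■□■
□□□□<■
□□□□□□
t=23: □□□□□□
□□□□□□
□□□□□□
□□□■■□
□□■□□□
□□■□■□
□□□■^■
□□□□■■
□□□□□□
t=24: □□□□□□
□□□□□□
□□□□□□
□□□■■□
□□■□□□
□□■□■□
□□□■■>
□□□□■■
□□□□□□
t=25: □□□□□□
□□□□□□
□□□□□□
□□□■■□
□□■□□□
□□■□■^
□□□■■□
□□□□■■
□□□□□□
t=26: □□□□□□
□□□□□□
□□□□□□
□□□■■□
□□■□□□
>□■□■■
□□□■■□
□□□□■■
□□□□□□
t=27: □□□□□□
□□□□□□
□□□□□□
□□□■■□
□□■□□□
■□■□■■
v□□■■□
□□□□■■
□□□□□□
t=28: □□□□□□
□□□□□□
□□□□□□
□□□■■□
□□■□□□
■□■□■■
■□□■■<
□□□□■■
□□□□□□
t=29: □□□□□□
□□□□□□
□□□□□□
□□□■■□
□□■□□□
■□■□■^
■□□■■■
□□□□■■
□□□□□□
t=30: □□□□□□
□□□□□□
□□□□□□
□□□■■□
□□■□□□
■□■□<□
■□□■■■
□□□□■■
□□□□□□
t=31: □□□□□□
□□□□□□
□□□□□□
□□□■■□
□□■□□□
■□■□□□
■□□■v■
□□□□■■
□□□□□□
t=32: □□□□□□
□□□□□□
□□□□□□
□□□■■□
□□■□□□
■□■□□□
■□□■□>
□□□□■■
□□□□□□
t=33: □□□□□□
□□□□□□
□□□□□□
□□□■■□
□□■□□□
■□■□□^
■□□■□□
□□□□■■
□□□□□□
t=34: □□□□□□
□□□□□□
□□□□□□
□□□■■□
□□■□□□
>□■□□■
■□□■□□
□□□□■■
□□□□□□
t=35: □□□□□□
□□□□□□
□□□□□□
□□□■■□
^□■□□□
□□■□□■
■□□■□□
□□□□■■
□□□□□□
t=36: □□□□□□
□□□□□□
□□□□□□
□□□■■□
■>■□□□
□□■□□■
■□□■□□
□□□□■■
□□□□□□
t=37: □□□□□□
□□□□□□
□□□□□□
□□□■■□
■■■□□□
□v■□□■
■□□■□□
□□□□■■
□□□□□□
t=38: □□□□□□
□□□□□□
□□□□□□
□□□■■□
■■■□□□
<■■□□■
■□□■□□
□□□□■■
□□□□□□
t=39: □□□□□□
□□□□□□
□□□□□□
□□□■■□
^■■□□□
■■■□□■
■□□■□□
□□□□■■
□□□□□□
t=40: □□□□□□
□□□□□□
□□□□□□
□□□■■□
□■■□□<
■■■□□■
■□□■□□
□□□□■■
□□□□□□

west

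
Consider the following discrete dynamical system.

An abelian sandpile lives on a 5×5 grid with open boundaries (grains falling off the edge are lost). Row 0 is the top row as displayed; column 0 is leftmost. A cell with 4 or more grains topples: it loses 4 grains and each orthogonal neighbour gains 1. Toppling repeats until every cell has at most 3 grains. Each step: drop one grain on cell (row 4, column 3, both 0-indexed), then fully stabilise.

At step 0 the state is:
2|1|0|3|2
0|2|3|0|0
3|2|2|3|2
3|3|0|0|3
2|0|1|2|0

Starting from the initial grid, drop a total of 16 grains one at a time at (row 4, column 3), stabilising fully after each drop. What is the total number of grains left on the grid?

k=0  2|1|0|3|2
0|2|3|0|0
3|2|2|3|2
3|3|0|0|3
2|0|1|2|0
k=1  2|1|0|3|2
0|2|3|0|0
3|2|2|3|2
3|3|0|0|3
2|0|1|3|0
k=2  2|1|0|3|2
0|2|3|0|0
3|2|2|3|2
3|3|0|1|3
2|0|2|0|1
k=3  2|1|0|3|2
0|2|3|0|0
3|2|2|3|2
3|3|0|1|3
2|0|2|1|1
k=4  2|1|0|3|2
0|2|3|0|0
3|2|2|3|2
3|3|0|1|3
2|0|2|2|1
k=5  2|1|0|3|2
0|2|3|0|0
3|2|2|3|2
3|3|0|1|3
2|0|2|3|1
k=6  2|1|0|3|2
0|2|3|0|0
3|2|2|3|2
3|3|0|2|3
2|0|3|0|2
k=7  2|1|0|3|2
0|2|3|0|0
3|2|2|3|2
3|3|0|2|3
2|0|3|1|2
k=8  2|1|0|3|2
0|2|3|0|0
3|2|2|3|2
3|3|0|2|3
2|0|3|2|2
k=9  2|1|0|3|2
0|2|3|0|0
3|2|2|3|2
3|3|0|2|3
2|0|3|3|2
k=10  2|1|0|3|2
0|2|3|0|0
3|2|2|3|2
3|3|1|3|3
2|1|0|1|3
k=11  2|1|0|3|2
0|2|3|0|0
3|2|2|3|2
3|3|1|3|3
2|1|0|2|3
k=12  2|1|0|3|2
0|2|3|0|0
3|2|2|3|2
3|3|1|3|3
2|1|0|3|3
k=13  2|1|0|3|2
0|2|3|1|1
3|2|3|1|0
3|3|2|2|2
2|1|1|2|1
k=14  2|1|0|3|2
0|2|3|1|1
3|2|3|1|0
3|3|2|2|2
2|1|1|3|1
k=15  2|1|0|3|2
0|2|3|1|1
3|2|3|1|0
3|3|2|3|2
2|1|2|0|2
k=16  2|1|0|3|2
0|2|3|1|1
3|2|3|1|0
3|3|2|3|2
2|1|2|1|2

45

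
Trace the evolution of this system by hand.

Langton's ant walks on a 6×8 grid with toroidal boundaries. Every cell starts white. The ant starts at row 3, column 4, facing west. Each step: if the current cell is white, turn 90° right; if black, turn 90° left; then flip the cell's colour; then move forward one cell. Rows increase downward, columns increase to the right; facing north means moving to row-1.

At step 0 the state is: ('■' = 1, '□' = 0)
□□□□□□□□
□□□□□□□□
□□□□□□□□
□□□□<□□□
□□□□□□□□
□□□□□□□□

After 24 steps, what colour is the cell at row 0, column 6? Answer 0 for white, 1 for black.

1

0) □□□□□□□□
□□□□□□□□
□□□□□□□□
□□□□<□□□
□□□□□□□□
□□□□□□□□
1) □□□□□□□□
□□□□□□□□
□□□□^□□□
□□□□■□□□
□□□□□□□□
□□□□□□□□
2) □□□□□□□□
□□□□□□□□
□□□□■>□□
□□□□■□□□
□□□□□□□□
□□□□□□□□
3) □□□□□□□□
□□□□□□□□
□□□□■■□□
□□□□■v□□
□□□□□□□□
□□□□□□□□
4) □□□□□□□□
□□□□□□□□
□□□□■■□□
□□□□<■□□
□□□□□□□□
□□□□□□□□
5) □□□□□□□□
□□□□□□□□
□□□□■■□□
□□□□□■□□
□□□□v□□□
□□□□□□□□
6) □□□□□□□□
□□□□□□□□
□□□□■■□□
□□□□□■□□
□□□<■□□□
□□□□□□□□
7) □□□□□□□□
□□□□□□□□
□□□□■■□□
□□□^□■□□
□□□■■□□□
□□□□□□□□
8) □□□□□□□□
□□□□□□□□
□□□□■■□□
□□□■>■□□
□□□■■□□□
□□□□□□□□
9) □□□□□□□□
□□□□□□□□
□□□□■■□□
□□□■■■□□
□□□■v□□□
□□□□□□□□
10) □□□□□□□□
□□□□□□□□
□□□□■■□□
□□□■■■□□
□□□■□>□□
□□□□□□□□
11) □□□□□□□□
□□□□□□□□
□□□□■■□□
□□□■■■□□
□□□■□■□□
□□□□□v□□
12) □□□□□□□□
□□□□□□□□
□□□□■■□□
□□□■■■□□
□□□■□■□□
□□□□<■□□
13) □□□□□□□□
□□□□□□□□
□□□□■■□□
□□□■■■□□
□□□■^■□□
□□□□■■□□
14) □□□□□□□□
□□□□□□□□
□□□□■■□□
□□□■■■□□
□□□■■>□□
□□□□■■□□
15) □□□□□□□□
□□□□□□□□
□□□□■■□□
□□□■■^□□
□□□■■□□□
□□□□■■□□
16) □□□□□□□□
□□□□□□□□
□□□□■■□□
□□□■<□□□
□□□■■□□□
□□□□■■□□
17) □□□□□□□□
□□□□□□□□
□□□□■■□□
□□□■□□□□
□□□■v□□□
□□□□■■□□
18) □□□□□□□□
□□□□□□□□
□□□□■■□□
□□□■□□□□
□□□■□>□□
□□□□■■□□
19) □□□□□□□□
□□□□□□□□
□□□□■■□□
□□□■□□□□
□□□■□■□□
□□□□■v□□
20) □□□□□□□□
□□□□□□□□
□□□□■■□□
□□□■□□□□
□□□■□■□□
□□□□■□>□
21) □□□□□□v□
□□□□□□□□
□□□□■■□□
□□□■□□□□
□□□■□■□□
□□□□■□■□
22) □□□□□<■□
□□□□□□□□
□□□□■■□□
□□□■□□□□
□□□■□■□□
□□□□■□■□
23) □□□□□■■□
□□□□□□□□
□□□□■■□□
□□□■□□□□
□□□■□■□□
□□□□■^■□
24) □□□□□■■□
□□□□□□□□
□□□□■■□□
□□□■□□□□
□□□■□■□□
□□□□■■>□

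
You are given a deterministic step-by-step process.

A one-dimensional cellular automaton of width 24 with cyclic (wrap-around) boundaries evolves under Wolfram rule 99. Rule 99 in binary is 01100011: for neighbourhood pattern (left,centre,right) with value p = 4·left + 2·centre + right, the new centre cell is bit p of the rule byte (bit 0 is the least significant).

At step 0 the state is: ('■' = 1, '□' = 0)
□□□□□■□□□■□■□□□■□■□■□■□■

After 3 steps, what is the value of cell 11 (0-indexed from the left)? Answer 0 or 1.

1

0) □□□□□■□□□■□■□□□■□■□■□■□■
1) □■■■■□□■■□■□□■■□■□■□■□■□
2) ■□□□■□■□■■□□■□■■□■□■□■□□
3) □□■■□■□■□■□■□■□■■□■□■□□■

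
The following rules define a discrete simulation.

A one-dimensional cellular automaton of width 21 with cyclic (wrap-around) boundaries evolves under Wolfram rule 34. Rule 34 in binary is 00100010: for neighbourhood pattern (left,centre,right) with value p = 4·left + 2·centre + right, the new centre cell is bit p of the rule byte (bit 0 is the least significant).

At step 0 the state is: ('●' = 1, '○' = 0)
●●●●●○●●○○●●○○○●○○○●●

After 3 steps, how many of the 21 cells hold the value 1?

4

step 0: ●●●●●○●●○○●●○○○●○○○●●
step 1: ○○○○○●○○○●○○○○●○○○●○○
step 2: ○○○○●○○○●○○○○●○○○●○○○
step 3: ○○○●○○○●○○○○●○○○●○○○○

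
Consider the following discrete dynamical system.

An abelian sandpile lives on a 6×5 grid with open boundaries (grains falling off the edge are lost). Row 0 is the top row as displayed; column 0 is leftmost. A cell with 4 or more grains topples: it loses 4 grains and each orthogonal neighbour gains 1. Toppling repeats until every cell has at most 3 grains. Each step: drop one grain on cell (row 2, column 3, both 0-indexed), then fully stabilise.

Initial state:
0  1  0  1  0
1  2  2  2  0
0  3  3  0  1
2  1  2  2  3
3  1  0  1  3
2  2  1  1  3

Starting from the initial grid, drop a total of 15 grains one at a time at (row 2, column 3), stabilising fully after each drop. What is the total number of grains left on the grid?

53

[0] 0  1  0  1  0
1  2  2  2  0
0  3  3  0  1
2  1  2  2  3
3  1  0  1  3
2  2  1  1  3
[1] 0  1  0  1  0
1  2  2  2  0
0  3  3  1  1
2  1  2  2  3
3  1  0  1  3
2  2  1  1  3
[2] 0  1  0  1  0
1  2  2  2  0
0  3  3  2  1
2  1  2  2  3
3  1  0  1  3
2  2  1  1  3
[3] 0  1  0  1  0
1  2  2  2  0
0  3  3  3  1
2  1  2  2  3
3  1  0  1  3
2  2  1  1  3
[4] 0  1  0  1  0
1  3  3  3  0
1  0  1  1  2
2  2  3  3  3
3  1  0  1  3
2  2  1  1  3
[5] 0  1  0  1  0
1  3  3  3  0
1  0  1  2  2
2  2  3  3  3
3  1  0  1  3
2  2  1  1  3
[6] 0  1  0  1  0
1  3  3  3  0
1  0  1  3  2
2  2  3  3  3
3  1  0  1  3
2  2  1  1  3
[7] 0  2  1  2  0
2  0  2  2  2
1  2  1  0  1
2  3  1  3  2
3  1  1  3  1
2  2  1  2  0
[8] 0  2  1  2  0
2  0  2  2  2
1  2  1  1  1
2  3  1  3  2
3  1  1  3  1
2  2  1  2  0
[9] 0  2  1  2  0
2  0  2  2  2
1  2  1  2  1
2  3  1  3  2
3  1  1  3  1
2  2  1  2  0
[10] 0  2  1  2  0
2  0  2  2  2
1  2  1  3  1
2  3  1  3  2
3  1  1  3  1
2  2  1  2  0
[11] 0  2  1  2  0
2  0  2  3  2
1  2  2  1  2
2  3  2  1  3
3  1  2  0  2
2  2  1  3  0
[12] 0  2  1  2  0
2  0  2  3  2
1  2  2  2  2
2  3  2  1  3
3  1  2  0  2
2  2  1  3  0
[13] 0  2  1  2  0
2  0  2  3  2
1  2  2  3  2
2  3  2  1  3
3  1  2  0  2
2  2  1  3  0
[14] 0  2  1  3  0
2  0  3  0  3
1  2  3  1  3
2  3  2  2  3
3  1  2  0  2
2  2  1  3  0
[15] 0  2  1  3  0
2  0  3  0  3
1  2  3  2  3
2  3  2  2  3
3  1  2  0  2
2  2  1  3  0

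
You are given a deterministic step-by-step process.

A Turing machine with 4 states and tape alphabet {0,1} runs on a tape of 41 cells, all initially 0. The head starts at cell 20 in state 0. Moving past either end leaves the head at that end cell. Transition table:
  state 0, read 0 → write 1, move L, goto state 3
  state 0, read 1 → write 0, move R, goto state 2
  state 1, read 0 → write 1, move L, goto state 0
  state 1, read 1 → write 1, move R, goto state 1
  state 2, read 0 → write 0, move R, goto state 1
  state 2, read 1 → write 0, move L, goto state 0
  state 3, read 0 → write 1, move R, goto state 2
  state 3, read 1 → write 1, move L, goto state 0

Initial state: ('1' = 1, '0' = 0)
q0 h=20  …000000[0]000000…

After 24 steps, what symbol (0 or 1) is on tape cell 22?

gen 0: q0 h=20  …000000[0]000000…
gen 1: q3 h=19  …000000[0]100000…
gen 2: q2 h=20  …000001[1]000000…
gen 3: q0 h=19  …000000[1]000000…
gen 4: q2 h=20  …000000[0]000000…
gen 5: q1 h=21  …000000[0]000000…
gen 6: q0 h=20  …000000[0]100000…
gen 7: q3 h=19  …000000[0]110000…
gen 8: q2 h=20  …000001[1]100000…
gen 9: q0 h=19  …000000[1]010000…
gen 10: q2 h=20  …000000[0]100000…
gen 11: q1 h=21  …000000[1]000000…
gen 12: q1 h=22  …000001[0]000000…
gen 13: q0 h=21  …000000[1]100000…
gen 14: q2 h=22  …000000[1]000000…
gen 15: q0 h=21  …000000[0]000000…
gen 16: q3 h=20  …000000[0]100000…
gen 17: q2 h=21  …000001[1]000000…
gen 18: q0 h=20  …000000[1]000000…
gen 19: q2 h=21  …000000[0]000000…
gen 20: q1 h=22  …000000[0]000000…
gen 21: q0 h=21  …000000[0]100000…
gen 22: q3 h=20  …000000[0]110000…
gen 23: q2 h=21  …000001[1]100000…
gen 24: q0 h=20  …000000[1]010000…

1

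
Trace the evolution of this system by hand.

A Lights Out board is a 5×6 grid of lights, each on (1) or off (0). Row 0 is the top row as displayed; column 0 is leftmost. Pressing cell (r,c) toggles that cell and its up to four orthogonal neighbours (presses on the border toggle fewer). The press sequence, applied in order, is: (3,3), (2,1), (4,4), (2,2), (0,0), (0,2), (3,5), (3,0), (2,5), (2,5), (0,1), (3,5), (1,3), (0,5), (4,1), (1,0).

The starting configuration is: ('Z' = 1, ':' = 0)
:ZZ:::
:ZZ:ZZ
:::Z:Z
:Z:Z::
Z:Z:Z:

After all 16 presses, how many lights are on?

0) :ZZ:::
:ZZ:ZZ
:::Z:Z
:Z:Z::
Z:Z:Z:
1) :ZZ:::
:ZZ:ZZ
:::::Z
:ZZ:Z:
Z:ZZZ:
2) :ZZ:::
::Z:ZZ
ZZZ::Z
::Z:Z:
Z:ZZZ:
3) :ZZ:::
::Z:ZZ
ZZZ::Z
::Z:::
Z:Z::Z
4) :ZZ:::
::::ZZ
Z::Z:Z
::::::
Z:Z::Z
5) Z:Z:::
Z:::ZZ
Z::Z:Z
::::::
Z:Z::Z
6) ZZ:Z::
Z:Z:ZZ
Z::Z:Z
::::::
Z:Z::Z
7) ZZ:Z::
Z:Z:ZZ
Z::Z::
::::ZZ
Z:Z:::
8) ZZ:Z::
Z:Z:ZZ
:::Z::
ZZ::ZZ
::Z:::
9) ZZ:Z::
Z:Z:Z:
:::ZZZ
ZZ::Z:
::Z:::
10) ZZ:Z::
Z:Z:ZZ
:::Z::
ZZ::ZZ
::Z:::
11) ::ZZ::
ZZZ:ZZ
:::Z::
ZZ::ZZ
::Z:::
12) ::ZZ::
ZZZ:ZZ
:::Z:Z
ZZ::::
::Z::Z
13) ::Z:::
ZZ:Z:Z
:::::Z
ZZ::::
::Z::Z
14) ::Z:ZZ
ZZ:Z::
:::::Z
ZZ::::
::Z::Z
15) ::Z:ZZ
ZZ:Z::
:::::Z
Z:::::
ZZ:::Z
16) Z:Z:ZZ
:::Z::
Z::::Z
Z:::::
ZZ:::Z

11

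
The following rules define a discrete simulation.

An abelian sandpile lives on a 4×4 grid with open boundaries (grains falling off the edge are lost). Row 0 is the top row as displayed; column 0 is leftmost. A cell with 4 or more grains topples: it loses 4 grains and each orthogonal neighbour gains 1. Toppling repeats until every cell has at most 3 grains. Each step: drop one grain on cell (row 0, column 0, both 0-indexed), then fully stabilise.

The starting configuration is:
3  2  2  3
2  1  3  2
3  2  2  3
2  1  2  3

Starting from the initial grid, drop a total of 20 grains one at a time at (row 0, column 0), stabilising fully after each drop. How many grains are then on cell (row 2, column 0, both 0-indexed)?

[0] 3  2  2  3
2  1  3  2
3  2  2  3
2  1  2  3
[1] 0  3  2  3
3  1  3  2
3  2  2  3
2  1  2  3
[2] 1  3  2  3
3  1  3  2
3  2  2  3
2  1  2  3
[3] 2  3  2  3
3  1  3  2
3  2  2  3
2  1  2  3
[4] 3  3  2  3
3  1  3  2
3  2  2  3
2  1  2  3
[5] 2  0  3  3
1  3  3  2
0  3  2  3
3  1  2  3
[6] 3  0  3  3
1  3  3  2
0  3  2  3
3  1  2  3
[7] 0  1  3  3
2  3  3  2
0  3  2  3
3  1  2  3
[8] 1  1  3  3
2  3  3  2
0  3  2  3
3  1  2  3
[9] 2  1  3  3
2  3  3  2
0  3  2  3
3  1  2  3
[10] 3  1  3  3
2  3  3  2
0  3  2  3
3  1  2  3
[11] 0  2  3  3
3  3  3  2
0  3  2  3
3  1  2  3
[12] 1  2  3  3
3  3  3  2
0  3  2  3
3  1  2  3
[13] 2  2  3  3
3  3  3  2
0  3  2  3
3  1  2  3
[14] 3  2  3  3
3  3  3  2
0  3  2  3
3  1  2  3
[15] 2  1  2  1
1  3  3  1
2  1  2  2
3  3  0  1
[16] 3  1  2  1
1  3  3  1
2  1  2  2
3  3  0  1
[17] 0  2  2  1
2  3  3  1
2  1  2  2
3  3  0  1
[18] 1  2  2  1
2  3  3  1
2  1  2  2
3  3  0  1
[19] 2  2  2  1
2  3  3  1
2  1  2  2
3  3  0  1
[20] 3  2  2  1
2  3  3  1
2  1  2  2
3  3  0  1

2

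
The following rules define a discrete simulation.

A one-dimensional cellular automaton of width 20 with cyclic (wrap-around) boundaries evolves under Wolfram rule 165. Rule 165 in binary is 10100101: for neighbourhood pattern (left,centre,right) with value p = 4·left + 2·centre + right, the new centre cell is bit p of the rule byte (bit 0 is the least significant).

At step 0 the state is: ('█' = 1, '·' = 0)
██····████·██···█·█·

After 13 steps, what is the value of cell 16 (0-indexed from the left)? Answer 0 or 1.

k=0  ██····████·██···█·█·
k=1  ···██··██·█···█·████
k=2  ·█·······██·█·██·██·
k=3  ·█·█████···███··█···
k=4  ·██·███··█··█···█·██
k=5  █··█·█···█··█·█·██··
k=6  █··███·█·█··████····
k=7  █···█·████···██··██·
k=8  █·█·██·██··█·······█
k=9  ·███··█····█·█████··
k=10  ··█···█·██·██·███··█
k=11  ··█·█·██··█··█·█···█
k=12  ··████····█··███·█·█
k=13  ···██··██·█···█·████

1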